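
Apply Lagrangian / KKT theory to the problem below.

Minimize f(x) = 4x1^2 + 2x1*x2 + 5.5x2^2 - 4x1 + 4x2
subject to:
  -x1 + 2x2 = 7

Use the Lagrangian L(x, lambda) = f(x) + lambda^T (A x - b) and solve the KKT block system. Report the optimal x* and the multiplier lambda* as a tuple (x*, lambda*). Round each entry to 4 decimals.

Form the Lagrangian:
  L(x, lambda) = (1/2) x^T Q x + c^T x + lambda^T (A x - b)
Stationarity (grad_x L = 0): Q x + c + A^T lambda = 0.
Primal feasibility: A x = b.

This gives the KKT block system:
  [ Q   A^T ] [ x     ]   [-c ]
  [ A    0  ] [ lambda ] = [ b ]

Solving the linear system:
  x*      = (-1.902, 2.549)
  lambda* = (-14.1176)
  f(x*)   = 58.3137

x* = (-1.902, 2.549), lambda* = (-14.1176)


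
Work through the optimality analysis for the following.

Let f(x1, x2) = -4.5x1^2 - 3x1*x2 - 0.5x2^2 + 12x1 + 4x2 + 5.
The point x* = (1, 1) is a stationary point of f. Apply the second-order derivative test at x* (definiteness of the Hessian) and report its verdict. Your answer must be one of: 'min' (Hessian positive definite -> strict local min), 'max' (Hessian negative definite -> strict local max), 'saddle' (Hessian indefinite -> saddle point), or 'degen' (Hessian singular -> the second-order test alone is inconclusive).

Compute the Hessian H = grad^2 f:
  H = [[-9, -3], [-3, -1]]
Verify stationarity: grad f(x*) = H x* + g = (0, 0).
Eigenvalues of H: -10, 0.
H has a zero eigenvalue (singular; negative semidefinite but not definite), so H is neither positive definite, negative definite, nor indefinite. The second-order test alone is inconclusive -> degen.
(Indeed, f is constant along the null direction of H through x*, so x* is not a strict local extremum.)

degen


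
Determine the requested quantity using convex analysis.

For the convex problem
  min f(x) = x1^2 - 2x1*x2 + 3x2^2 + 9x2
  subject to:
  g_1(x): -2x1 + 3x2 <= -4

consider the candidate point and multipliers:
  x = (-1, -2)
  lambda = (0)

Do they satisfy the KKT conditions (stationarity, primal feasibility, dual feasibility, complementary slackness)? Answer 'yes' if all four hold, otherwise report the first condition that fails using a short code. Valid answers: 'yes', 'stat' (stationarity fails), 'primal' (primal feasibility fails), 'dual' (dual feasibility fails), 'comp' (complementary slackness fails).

Gradient of f: grad f(x) = Q x + c = (2, -1)
Constraint values g_i(x) = a_i^T x - b_i:
  g_1((-1, -2)) = 0
Stationarity residual: grad f(x) + sum_i lambda_i a_i = (2, -1)
  -> stationarity FAILS
Primal feasibility (all g_i <= 0): OK
Dual feasibility (all lambda_i >= 0): OK
Complementary slackness (lambda_i * g_i(x) = 0 for all i): OK

Verdict: the first failing condition is stationarity -> stat.

stat


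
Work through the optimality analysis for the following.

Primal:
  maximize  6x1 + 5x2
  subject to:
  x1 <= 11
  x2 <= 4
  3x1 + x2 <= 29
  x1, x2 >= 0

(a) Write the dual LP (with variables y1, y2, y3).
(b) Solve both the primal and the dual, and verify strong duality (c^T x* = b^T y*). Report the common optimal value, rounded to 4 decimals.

The standard primal-dual pair for 'max c^T x s.t. A x <= b, x >= 0' is:
  Dual:  min b^T y  s.t.  A^T y >= c,  y >= 0.

So the dual LP is:
  minimize  11y1 + 4y2 + 29y3
  subject to:
    y1 + 3y3 >= 6
    y2 + y3 >= 5
    y1, y2, y3 >= 0

Solving the primal: x* = (8.3333, 4).
  primal value c^T x* = 70.
Solving the dual: y* = (0, 3, 2).
  dual value b^T y* = 70.
Strong duality: c^T x* = b^T y*. Confirmed.

70


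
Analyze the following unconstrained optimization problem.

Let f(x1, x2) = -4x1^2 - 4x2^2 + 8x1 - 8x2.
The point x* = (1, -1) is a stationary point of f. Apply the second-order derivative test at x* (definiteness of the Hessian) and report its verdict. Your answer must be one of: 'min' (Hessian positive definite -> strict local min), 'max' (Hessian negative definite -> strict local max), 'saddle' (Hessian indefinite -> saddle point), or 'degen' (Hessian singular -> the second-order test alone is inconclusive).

Compute the Hessian H = grad^2 f:
  H = [[-8, 0], [0, -8]]
Verify stationarity: grad f(x*) = H x* + g = (0, 0).
Eigenvalues of H: -8, -8.
Both eigenvalues < 0, so H is negative definite -> x* is a strict local max.

max


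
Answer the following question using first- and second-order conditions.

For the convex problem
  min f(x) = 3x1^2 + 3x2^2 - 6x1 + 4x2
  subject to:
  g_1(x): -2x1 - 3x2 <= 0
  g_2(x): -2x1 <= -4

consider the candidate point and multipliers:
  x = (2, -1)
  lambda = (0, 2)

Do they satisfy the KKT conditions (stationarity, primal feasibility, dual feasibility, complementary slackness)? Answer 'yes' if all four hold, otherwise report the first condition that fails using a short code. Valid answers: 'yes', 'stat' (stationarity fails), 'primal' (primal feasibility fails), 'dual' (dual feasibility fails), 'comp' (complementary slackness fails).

Gradient of f: grad f(x) = Q x + c = (6, -2)
Constraint values g_i(x) = a_i^T x - b_i:
  g_1((2, -1)) = -1
  g_2((2, -1)) = 0
Stationarity residual: grad f(x) + sum_i lambda_i a_i = (2, -2)
  -> stationarity FAILS
Primal feasibility (all g_i <= 0): OK
Dual feasibility (all lambda_i >= 0): OK
Complementary slackness (lambda_i * g_i(x) = 0 for all i): OK

Verdict: the first failing condition is stationarity -> stat.

stat


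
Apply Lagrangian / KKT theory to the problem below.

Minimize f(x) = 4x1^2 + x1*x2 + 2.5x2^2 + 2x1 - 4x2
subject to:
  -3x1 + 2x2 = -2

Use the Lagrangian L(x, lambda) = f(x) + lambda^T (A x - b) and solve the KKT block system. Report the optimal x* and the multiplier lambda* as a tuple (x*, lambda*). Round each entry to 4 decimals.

Form the Lagrangian:
  L(x, lambda) = (1/2) x^T Q x + c^T x + lambda^T (A x - b)
Stationarity (grad_x L = 0): Q x + c + A^T lambda = 0.
Primal feasibility: A x = b.

This gives the KKT block system:
  [ Q   A^T ] [ x     ]   [-c ]
  [ A    0  ] [ lambda ] = [ b ]

Solving the linear system:
  x*      = (0.5618, -0.1573)
  lambda* = (2.1124)
  f(x*)   = 2.9888

x* = (0.5618, -0.1573), lambda* = (2.1124)


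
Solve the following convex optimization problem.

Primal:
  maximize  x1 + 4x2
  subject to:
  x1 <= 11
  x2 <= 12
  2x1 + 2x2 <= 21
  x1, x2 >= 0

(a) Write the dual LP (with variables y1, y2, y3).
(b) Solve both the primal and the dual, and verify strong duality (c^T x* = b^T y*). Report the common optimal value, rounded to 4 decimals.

The standard primal-dual pair for 'max c^T x s.t. A x <= b, x >= 0' is:
  Dual:  min b^T y  s.t.  A^T y >= c,  y >= 0.

So the dual LP is:
  minimize  11y1 + 12y2 + 21y3
  subject to:
    y1 + 2y3 >= 1
    y2 + 2y3 >= 4
    y1, y2, y3 >= 0

Solving the primal: x* = (0, 10.5).
  primal value c^T x* = 42.
Solving the dual: y* = (0, 0, 2).
  dual value b^T y* = 42.
Strong duality: c^T x* = b^T y*. Confirmed.

42


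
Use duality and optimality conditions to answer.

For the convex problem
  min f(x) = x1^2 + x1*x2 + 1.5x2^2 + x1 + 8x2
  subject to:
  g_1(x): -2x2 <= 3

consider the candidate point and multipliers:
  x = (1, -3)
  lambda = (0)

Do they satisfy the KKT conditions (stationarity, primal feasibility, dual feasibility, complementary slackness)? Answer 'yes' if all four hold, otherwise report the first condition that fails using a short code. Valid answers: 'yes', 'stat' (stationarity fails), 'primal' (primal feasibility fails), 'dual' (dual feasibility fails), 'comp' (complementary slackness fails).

Gradient of f: grad f(x) = Q x + c = (0, 0)
Constraint values g_i(x) = a_i^T x - b_i:
  g_1((1, -3)) = 3
Stationarity residual: grad f(x) + sum_i lambda_i a_i = (0, 0)
  -> stationarity OK
Primal feasibility (all g_i <= 0): FAILS
Dual feasibility (all lambda_i >= 0): OK
Complementary slackness (lambda_i * g_i(x) = 0 for all i): OK

Verdict: the first failing condition is primal_feasibility -> primal.

primal


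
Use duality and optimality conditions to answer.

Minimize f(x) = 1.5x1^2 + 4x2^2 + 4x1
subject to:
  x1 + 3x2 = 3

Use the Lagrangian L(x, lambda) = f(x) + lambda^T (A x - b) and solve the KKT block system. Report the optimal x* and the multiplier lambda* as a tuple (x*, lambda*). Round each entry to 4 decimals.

Form the Lagrangian:
  L(x, lambda) = (1/2) x^T Q x + c^T x + lambda^T (A x - b)
Stationarity (grad_x L = 0): Q x + c + A^T lambda = 0.
Primal feasibility: A x = b.

This gives the KKT block system:
  [ Q   A^T ] [ x     ]   [-c ]
  [ A    0  ] [ lambda ] = [ b ]

Solving the linear system:
  x*      = (-0.3429, 1.1143)
  lambda* = (-2.9714)
  f(x*)   = 3.7714

x* = (-0.3429, 1.1143), lambda* = (-2.9714)


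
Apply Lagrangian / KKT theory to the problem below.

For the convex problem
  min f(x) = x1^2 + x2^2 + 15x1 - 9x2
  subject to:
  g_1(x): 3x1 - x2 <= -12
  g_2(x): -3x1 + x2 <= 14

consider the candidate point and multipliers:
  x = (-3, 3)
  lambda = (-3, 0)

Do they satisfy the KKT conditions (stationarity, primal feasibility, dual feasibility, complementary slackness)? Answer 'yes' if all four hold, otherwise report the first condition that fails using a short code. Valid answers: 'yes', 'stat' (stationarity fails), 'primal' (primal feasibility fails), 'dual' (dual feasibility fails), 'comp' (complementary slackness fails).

Gradient of f: grad f(x) = Q x + c = (9, -3)
Constraint values g_i(x) = a_i^T x - b_i:
  g_1((-3, 3)) = 0
  g_2((-3, 3)) = -2
Stationarity residual: grad f(x) + sum_i lambda_i a_i = (0, 0)
  -> stationarity OK
Primal feasibility (all g_i <= 0): OK
Dual feasibility (all lambda_i >= 0): FAILS
Complementary slackness (lambda_i * g_i(x) = 0 for all i): OK

Verdict: the first failing condition is dual_feasibility -> dual.

dual


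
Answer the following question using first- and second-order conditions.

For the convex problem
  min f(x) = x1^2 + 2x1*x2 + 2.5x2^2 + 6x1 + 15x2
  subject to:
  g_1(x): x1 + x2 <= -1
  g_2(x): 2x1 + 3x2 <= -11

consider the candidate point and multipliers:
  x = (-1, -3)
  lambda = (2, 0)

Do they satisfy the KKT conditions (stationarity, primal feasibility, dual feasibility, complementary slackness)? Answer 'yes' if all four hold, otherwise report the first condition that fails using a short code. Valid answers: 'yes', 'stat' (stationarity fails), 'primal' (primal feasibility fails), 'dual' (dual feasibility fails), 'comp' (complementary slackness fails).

Gradient of f: grad f(x) = Q x + c = (-2, -2)
Constraint values g_i(x) = a_i^T x - b_i:
  g_1((-1, -3)) = -3
  g_2((-1, -3)) = 0
Stationarity residual: grad f(x) + sum_i lambda_i a_i = (0, 0)
  -> stationarity OK
Primal feasibility (all g_i <= 0): OK
Dual feasibility (all lambda_i >= 0): OK
Complementary slackness (lambda_i * g_i(x) = 0 for all i): FAILS

Verdict: the first failing condition is complementary_slackness -> comp.

comp


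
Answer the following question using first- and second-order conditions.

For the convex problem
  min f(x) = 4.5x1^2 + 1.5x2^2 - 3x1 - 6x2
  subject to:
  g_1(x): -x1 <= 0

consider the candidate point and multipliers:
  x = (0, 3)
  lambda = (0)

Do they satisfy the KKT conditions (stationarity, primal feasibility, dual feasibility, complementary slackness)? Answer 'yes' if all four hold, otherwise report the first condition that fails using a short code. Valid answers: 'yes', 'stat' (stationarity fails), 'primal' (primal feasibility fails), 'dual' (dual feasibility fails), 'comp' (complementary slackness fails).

Gradient of f: grad f(x) = Q x + c = (-3, 3)
Constraint values g_i(x) = a_i^T x - b_i:
  g_1((0, 3)) = 0
Stationarity residual: grad f(x) + sum_i lambda_i a_i = (-3, 3)
  -> stationarity FAILS
Primal feasibility (all g_i <= 0): OK
Dual feasibility (all lambda_i >= 0): OK
Complementary slackness (lambda_i * g_i(x) = 0 for all i): OK

Verdict: the first failing condition is stationarity -> stat.

stat


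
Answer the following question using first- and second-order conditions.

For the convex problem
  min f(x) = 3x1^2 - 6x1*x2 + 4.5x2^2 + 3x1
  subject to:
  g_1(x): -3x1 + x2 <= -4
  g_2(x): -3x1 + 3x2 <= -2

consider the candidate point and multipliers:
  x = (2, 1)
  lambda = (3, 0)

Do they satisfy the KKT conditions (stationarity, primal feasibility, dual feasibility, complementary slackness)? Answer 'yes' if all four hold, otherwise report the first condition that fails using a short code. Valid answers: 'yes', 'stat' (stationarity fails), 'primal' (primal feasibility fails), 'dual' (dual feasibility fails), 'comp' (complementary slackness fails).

Gradient of f: grad f(x) = Q x + c = (9, -3)
Constraint values g_i(x) = a_i^T x - b_i:
  g_1((2, 1)) = -1
  g_2((2, 1)) = -1
Stationarity residual: grad f(x) + sum_i lambda_i a_i = (0, 0)
  -> stationarity OK
Primal feasibility (all g_i <= 0): OK
Dual feasibility (all lambda_i >= 0): OK
Complementary slackness (lambda_i * g_i(x) = 0 for all i): FAILS

Verdict: the first failing condition is complementary_slackness -> comp.

comp


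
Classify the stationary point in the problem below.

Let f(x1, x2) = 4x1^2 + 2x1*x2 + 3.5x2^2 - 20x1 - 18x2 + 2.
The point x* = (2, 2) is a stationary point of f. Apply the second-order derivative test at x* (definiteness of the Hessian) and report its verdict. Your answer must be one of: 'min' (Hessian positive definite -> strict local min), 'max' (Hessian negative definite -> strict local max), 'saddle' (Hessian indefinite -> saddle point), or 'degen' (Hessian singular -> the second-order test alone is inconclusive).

Compute the Hessian H = grad^2 f:
  H = [[8, 2], [2, 7]]
Verify stationarity: grad f(x*) = H x* + g = (0, 0).
Eigenvalues of H: 5.4384, 9.5616.
Both eigenvalues > 0, so H is positive definite -> x* is a strict local min.

min


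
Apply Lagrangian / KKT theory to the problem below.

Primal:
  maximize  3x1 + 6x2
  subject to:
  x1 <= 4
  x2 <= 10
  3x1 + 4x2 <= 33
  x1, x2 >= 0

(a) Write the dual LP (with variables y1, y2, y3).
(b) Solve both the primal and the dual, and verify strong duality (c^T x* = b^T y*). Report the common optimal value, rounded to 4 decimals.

The standard primal-dual pair for 'max c^T x s.t. A x <= b, x >= 0' is:
  Dual:  min b^T y  s.t.  A^T y >= c,  y >= 0.

So the dual LP is:
  minimize  4y1 + 10y2 + 33y3
  subject to:
    y1 + 3y3 >= 3
    y2 + 4y3 >= 6
    y1, y2, y3 >= 0

Solving the primal: x* = (0, 8.25).
  primal value c^T x* = 49.5.
Solving the dual: y* = (0, 0, 1.5).
  dual value b^T y* = 49.5.
Strong duality: c^T x* = b^T y*. Confirmed.

49.5


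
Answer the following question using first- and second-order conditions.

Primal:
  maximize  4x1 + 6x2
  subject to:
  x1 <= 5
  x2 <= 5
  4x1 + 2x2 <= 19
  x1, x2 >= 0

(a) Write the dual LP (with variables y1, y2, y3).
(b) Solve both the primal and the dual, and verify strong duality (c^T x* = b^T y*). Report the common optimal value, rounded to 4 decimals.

The standard primal-dual pair for 'max c^T x s.t. A x <= b, x >= 0' is:
  Dual:  min b^T y  s.t.  A^T y >= c,  y >= 0.

So the dual LP is:
  minimize  5y1 + 5y2 + 19y3
  subject to:
    y1 + 4y3 >= 4
    y2 + 2y3 >= 6
    y1, y2, y3 >= 0

Solving the primal: x* = (2.25, 5).
  primal value c^T x* = 39.
Solving the dual: y* = (0, 4, 1).
  dual value b^T y* = 39.
Strong duality: c^T x* = b^T y*. Confirmed.

39


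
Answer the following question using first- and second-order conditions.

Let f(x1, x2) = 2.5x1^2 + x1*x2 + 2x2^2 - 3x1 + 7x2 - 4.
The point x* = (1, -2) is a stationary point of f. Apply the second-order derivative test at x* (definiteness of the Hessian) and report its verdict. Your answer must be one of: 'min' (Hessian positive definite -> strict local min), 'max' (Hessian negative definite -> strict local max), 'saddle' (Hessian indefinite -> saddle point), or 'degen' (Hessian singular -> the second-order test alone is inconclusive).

Compute the Hessian H = grad^2 f:
  H = [[5, 1], [1, 4]]
Verify stationarity: grad f(x*) = H x* + g = (0, 0).
Eigenvalues of H: 3.382, 5.618.
Both eigenvalues > 0, so H is positive definite -> x* is a strict local min.

min


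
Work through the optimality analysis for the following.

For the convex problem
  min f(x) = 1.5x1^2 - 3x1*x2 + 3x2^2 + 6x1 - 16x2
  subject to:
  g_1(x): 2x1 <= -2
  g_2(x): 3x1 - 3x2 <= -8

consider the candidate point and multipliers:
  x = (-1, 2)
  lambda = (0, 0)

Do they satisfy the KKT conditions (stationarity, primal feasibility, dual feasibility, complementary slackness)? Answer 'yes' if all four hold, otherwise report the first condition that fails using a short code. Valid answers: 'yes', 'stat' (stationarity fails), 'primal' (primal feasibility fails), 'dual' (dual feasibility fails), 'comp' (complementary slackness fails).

Gradient of f: grad f(x) = Q x + c = (-3, -1)
Constraint values g_i(x) = a_i^T x - b_i:
  g_1((-1, 2)) = 0
  g_2((-1, 2)) = -1
Stationarity residual: grad f(x) + sum_i lambda_i a_i = (-3, -1)
  -> stationarity FAILS
Primal feasibility (all g_i <= 0): OK
Dual feasibility (all lambda_i >= 0): OK
Complementary slackness (lambda_i * g_i(x) = 0 for all i): OK

Verdict: the first failing condition is stationarity -> stat.

stat


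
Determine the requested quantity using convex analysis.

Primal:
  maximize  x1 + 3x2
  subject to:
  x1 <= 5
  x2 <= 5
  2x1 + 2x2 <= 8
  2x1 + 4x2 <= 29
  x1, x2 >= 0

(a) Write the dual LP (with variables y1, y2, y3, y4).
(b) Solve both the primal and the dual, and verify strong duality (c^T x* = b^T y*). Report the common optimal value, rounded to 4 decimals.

The standard primal-dual pair for 'max c^T x s.t. A x <= b, x >= 0' is:
  Dual:  min b^T y  s.t.  A^T y >= c,  y >= 0.

So the dual LP is:
  minimize  5y1 + 5y2 + 8y3 + 29y4
  subject to:
    y1 + 2y3 + 2y4 >= 1
    y2 + 2y3 + 4y4 >= 3
    y1, y2, y3, y4 >= 0

Solving the primal: x* = (0, 4).
  primal value c^T x* = 12.
Solving the dual: y* = (0, 0, 1.5, 0).
  dual value b^T y* = 12.
Strong duality: c^T x* = b^T y*. Confirmed.

12


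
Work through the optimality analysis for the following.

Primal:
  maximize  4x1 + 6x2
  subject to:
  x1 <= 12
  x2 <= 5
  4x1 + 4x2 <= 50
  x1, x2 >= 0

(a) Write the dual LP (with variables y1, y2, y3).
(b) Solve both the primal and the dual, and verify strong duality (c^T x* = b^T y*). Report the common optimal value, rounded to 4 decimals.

The standard primal-dual pair for 'max c^T x s.t. A x <= b, x >= 0' is:
  Dual:  min b^T y  s.t.  A^T y >= c,  y >= 0.

So the dual LP is:
  minimize  12y1 + 5y2 + 50y3
  subject to:
    y1 + 4y3 >= 4
    y2 + 4y3 >= 6
    y1, y2, y3 >= 0

Solving the primal: x* = (7.5, 5).
  primal value c^T x* = 60.
Solving the dual: y* = (0, 2, 1).
  dual value b^T y* = 60.
Strong duality: c^T x* = b^T y*. Confirmed.

60


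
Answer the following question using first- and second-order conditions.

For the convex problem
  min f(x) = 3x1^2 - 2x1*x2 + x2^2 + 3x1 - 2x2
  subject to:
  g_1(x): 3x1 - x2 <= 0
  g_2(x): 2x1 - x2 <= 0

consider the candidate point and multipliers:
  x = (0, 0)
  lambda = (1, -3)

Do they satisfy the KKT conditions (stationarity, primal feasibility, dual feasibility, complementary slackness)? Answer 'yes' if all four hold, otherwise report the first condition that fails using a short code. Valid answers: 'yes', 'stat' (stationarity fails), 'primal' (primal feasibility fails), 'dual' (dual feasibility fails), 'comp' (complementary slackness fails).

Gradient of f: grad f(x) = Q x + c = (3, -2)
Constraint values g_i(x) = a_i^T x - b_i:
  g_1((0, 0)) = 0
  g_2((0, 0)) = 0
Stationarity residual: grad f(x) + sum_i lambda_i a_i = (0, 0)
  -> stationarity OK
Primal feasibility (all g_i <= 0): OK
Dual feasibility (all lambda_i >= 0): FAILS
Complementary slackness (lambda_i * g_i(x) = 0 for all i): OK

Verdict: the first failing condition is dual_feasibility -> dual.

dual


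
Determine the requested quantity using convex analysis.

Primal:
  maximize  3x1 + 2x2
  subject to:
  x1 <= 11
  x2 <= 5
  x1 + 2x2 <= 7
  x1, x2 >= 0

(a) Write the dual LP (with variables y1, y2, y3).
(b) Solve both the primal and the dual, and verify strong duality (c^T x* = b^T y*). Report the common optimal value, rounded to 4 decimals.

The standard primal-dual pair for 'max c^T x s.t. A x <= b, x >= 0' is:
  Dual:  min b^T y  s.t.  A^T y >= c,  y >= 0.

So the dual LP is:
  minimize  11y1 + 5y2 + 7y3
  subject to:
    y1 + y3 >= 3
    y2 + 2y3 >= 2
    y1, y2, y3 >= 0

Solving the primal: x* = (7, 0).
  primal value c^T x* = 21.
Solving the dual: y* = (0, 0, 3).
  dual value b^T y* = 21.
Strong duality: c^T x* = b^T y*. Confirmed.

21


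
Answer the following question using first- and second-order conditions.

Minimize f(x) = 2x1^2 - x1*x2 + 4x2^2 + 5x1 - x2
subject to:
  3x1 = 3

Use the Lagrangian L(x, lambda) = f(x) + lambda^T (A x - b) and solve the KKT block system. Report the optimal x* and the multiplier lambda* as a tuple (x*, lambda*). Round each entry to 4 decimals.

Form the Lagrangian:
  L(x, lambda) = (1/2) x^T Q x + c^T x + lambda^T (A x - b)
Stationarity (grad_x L = 0): Q x + c + A^T lambda = 0.
Primal feasibility: A x = b.

This gives the KKT block system:
  [ Q   A^T ] [ x     ]   [-c ]
  [ A    0  ] [ lambda ] = [ b ]

Solving the linear system:
  x*      = (1, 0.25)
  lambda* = (-2.9167)
  f(x*)   = 6.75

x* = (1, 0.25), lambda* = (-2.9167)


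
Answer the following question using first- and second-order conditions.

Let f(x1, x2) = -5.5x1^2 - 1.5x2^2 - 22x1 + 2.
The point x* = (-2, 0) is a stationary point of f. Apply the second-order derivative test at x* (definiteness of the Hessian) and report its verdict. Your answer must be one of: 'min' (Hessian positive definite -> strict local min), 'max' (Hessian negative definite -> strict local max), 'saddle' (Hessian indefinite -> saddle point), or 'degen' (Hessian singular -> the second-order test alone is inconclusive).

Compute the Hessian H = grad^2 f:
  H = [[-11, 0], [0, -3]]
Verify stationarity: grad f(x*) = H x* + g = (0, 0).
Eigenvalues of H: -11, -3.
Both eigenvalues < 0, so H is negative definite -> x* is a strict local max.

max


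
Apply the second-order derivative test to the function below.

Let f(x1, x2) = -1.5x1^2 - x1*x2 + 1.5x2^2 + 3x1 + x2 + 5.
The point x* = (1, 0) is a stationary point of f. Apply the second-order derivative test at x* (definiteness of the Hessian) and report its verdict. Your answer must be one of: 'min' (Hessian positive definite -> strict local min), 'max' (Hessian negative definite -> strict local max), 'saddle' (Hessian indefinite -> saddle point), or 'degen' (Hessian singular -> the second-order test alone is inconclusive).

Compute the Hessian H = grad^2 f:
  H = [[-3, -1], [-1, 3]]
Verify stationarity: grad f(x*) = H x* + g = (0, 0).
Eigenvalues of H: -3.1623, 3.1623.
Eigenvalues have mixed signs, so H is indefinite -> x* is a saddle point.

saddle


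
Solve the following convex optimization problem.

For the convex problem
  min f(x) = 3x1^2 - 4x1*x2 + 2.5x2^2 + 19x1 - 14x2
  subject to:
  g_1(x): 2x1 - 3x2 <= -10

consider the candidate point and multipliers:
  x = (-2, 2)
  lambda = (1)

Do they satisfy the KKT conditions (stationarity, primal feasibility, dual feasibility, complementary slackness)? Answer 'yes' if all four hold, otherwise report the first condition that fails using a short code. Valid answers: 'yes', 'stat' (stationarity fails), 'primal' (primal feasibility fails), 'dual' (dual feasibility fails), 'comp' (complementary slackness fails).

Gradient of f: grad f(x) = Q x + c = (-1, 4)
Constraint values g_i(x) = a_i^T x - b_i:
  g_1((-2, 2)) = 0
Stationarity residual: grad f(x) + sum_i lambda_i a_i = (1, 1)
  -> stationarity FAILS
Primal feasibility (all g_i <= 0): OK
Dual feasibility (all lambda_i >= 0): OK
Complementary slackness (lambda_i * g_i(x) = 0 for all i): OK

Verdict: the first failing condition is stationarity -> stat.

stat


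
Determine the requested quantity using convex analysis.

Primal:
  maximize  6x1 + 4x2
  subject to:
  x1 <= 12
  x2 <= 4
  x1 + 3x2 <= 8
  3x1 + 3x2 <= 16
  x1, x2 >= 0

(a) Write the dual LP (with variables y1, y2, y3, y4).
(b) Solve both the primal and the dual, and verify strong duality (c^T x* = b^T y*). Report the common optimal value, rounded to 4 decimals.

The standard primal-dual pair for 'max c^T x s.t. A x <= b, x >= 0' is:
  Dual:  min b^T y  s.t.  A^T y >= c,  y >= 0.

So the dual LP is:
  minimize  12y1 + 4y2 + 8y3 + 16y4
  subject to:
    y1 + y3 + 3y4 >= 6
    y2 + 3y3 + 3y4 >= 4
    y1, y2, y3, y4 >= 0

Solving the primal: x* = (5.3333, 0).
  primal value c^T x* = 32.
Solving the dual: y* = (0, 0, 0, 2).
  dual value b^T y* = 32.
Strong duality: c^T x* = b^T y*. Confirmed.

32


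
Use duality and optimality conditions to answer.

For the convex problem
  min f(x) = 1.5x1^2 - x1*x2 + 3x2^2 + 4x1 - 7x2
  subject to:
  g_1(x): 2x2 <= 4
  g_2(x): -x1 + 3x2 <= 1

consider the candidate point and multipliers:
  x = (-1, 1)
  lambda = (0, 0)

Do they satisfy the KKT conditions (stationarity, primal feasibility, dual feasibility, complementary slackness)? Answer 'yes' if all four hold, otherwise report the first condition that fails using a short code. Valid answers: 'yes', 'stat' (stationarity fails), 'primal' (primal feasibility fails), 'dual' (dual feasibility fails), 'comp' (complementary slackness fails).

Gradient of f: grad f(x) = Q x + c = (0, 0)
Constraint values g_i(x) = a_i^T x - b_i:
  g_1((-1, 1)) = -2
  g_2((-1, 1)) = 3
Stationarity residual: grad f(x) + sum_i lambda_i a_i = (0, 0)
  -> stationarity OK
Primal feasibility (all g_i <= 0): FAILS
Dual feasibility (all lambda_i >= 0): OK
Complementary slackness (lambda_i * g_i(x) = 0 for all i): OK

Verdict: the first failing condition is primal_feasibility -> primal.

primal


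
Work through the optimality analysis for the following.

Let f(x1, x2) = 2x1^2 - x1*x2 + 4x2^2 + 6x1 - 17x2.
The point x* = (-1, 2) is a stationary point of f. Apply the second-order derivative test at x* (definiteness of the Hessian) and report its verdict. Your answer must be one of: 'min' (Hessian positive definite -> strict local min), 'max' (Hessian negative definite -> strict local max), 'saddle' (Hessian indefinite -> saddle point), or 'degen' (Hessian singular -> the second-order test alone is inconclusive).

Compute the Hessian H = grad^2 f:
  H = [[4, -1], [-1, 8]]
Verify stationarity: grad f(x*) = H x* + g = (0, 0).
Eigenvalues of H: 3.7639, 8.2361.
Both eigenvalues > 0, so H is positive definite -> x* is a strict local min.

min


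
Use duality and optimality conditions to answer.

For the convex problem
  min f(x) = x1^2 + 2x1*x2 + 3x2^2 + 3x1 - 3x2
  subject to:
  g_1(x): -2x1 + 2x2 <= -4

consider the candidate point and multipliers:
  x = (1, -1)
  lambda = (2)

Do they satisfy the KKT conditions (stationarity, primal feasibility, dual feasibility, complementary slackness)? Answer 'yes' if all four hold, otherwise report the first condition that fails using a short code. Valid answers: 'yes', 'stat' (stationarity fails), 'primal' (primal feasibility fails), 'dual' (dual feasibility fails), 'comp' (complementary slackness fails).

Gradient of f: grad f(x) = Q x + c = (3, -7)
Constraint values g_i(x) = a_i^T x - b_i:
  g_1((1, -1)) = 0
Stationarity residual: grad f(x) + sum_i lambda_i a_i = (-1, -3)
  -> stationarity FAILS
Primal feasibility (all g_i <= 0): OK
Dual feasibility (all lambda_i >= 0): OK
Complementary slackness (lambda_i * g_i(x) = 0 for all i): OK

Verdict: the first failing condition is stationarity -> stat.

stat


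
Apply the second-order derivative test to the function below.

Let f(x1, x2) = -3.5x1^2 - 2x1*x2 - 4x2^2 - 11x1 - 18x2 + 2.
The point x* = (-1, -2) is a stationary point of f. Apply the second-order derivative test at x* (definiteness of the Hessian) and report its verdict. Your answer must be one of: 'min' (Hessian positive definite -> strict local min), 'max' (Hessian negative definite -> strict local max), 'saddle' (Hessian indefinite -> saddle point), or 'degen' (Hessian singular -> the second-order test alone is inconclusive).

Compute the Hessian H = grad^2 f:
  H = [[-7, -2], [-2, -8]]
Verify stationarity: grad f(x*) = H x* + g = (0, 0).
Eigenvalues of H: -9.5616, -5.4384.
Both eigenvalues < 0, so H is negative definite -> x* is a strict local max.

max


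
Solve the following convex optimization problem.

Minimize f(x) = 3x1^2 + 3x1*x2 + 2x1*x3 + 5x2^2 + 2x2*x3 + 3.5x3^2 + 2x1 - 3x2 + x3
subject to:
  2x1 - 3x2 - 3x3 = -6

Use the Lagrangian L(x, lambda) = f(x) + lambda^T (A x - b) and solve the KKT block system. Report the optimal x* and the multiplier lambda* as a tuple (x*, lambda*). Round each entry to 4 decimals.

Form the Lagrangian:
  L(x, lambda) = (1/2) x^T Q x + c^T x + lambda^T (A x - b)
Stationarity (grad_x L = 0): Q x + c + A^T lambda = 0.
Primal feasibility: A x = b.

This gives the KKT block system:
  [ Q   A^T ] [ x     ]   [-c ]
  [ A    0  ] [ lambda ] = [ b ]

Solving the linear system:
  x*      = (-1.1874, 0.8638, 0.3446)
  lambda* = (0.9217)
  f(x*)   = 0.4545

x* = (-1.1874, 0.8638, 0.3446), lambda* = (0.9217)


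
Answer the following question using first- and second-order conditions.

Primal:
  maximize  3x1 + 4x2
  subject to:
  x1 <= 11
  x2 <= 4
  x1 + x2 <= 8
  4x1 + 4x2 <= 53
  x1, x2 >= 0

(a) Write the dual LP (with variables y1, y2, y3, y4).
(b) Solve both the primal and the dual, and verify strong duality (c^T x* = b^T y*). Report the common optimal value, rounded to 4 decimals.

The standard primal-dual pair for 'max c^T x s.t. A x <= b, x >= 0' is:
  Dual:  min b^T y  s.t.  A^T y >= c,  y >= 0.

So the dual LP is:
  minimize  11y1 + 4y2 + 8y3 + 53y4
  subject to:
    y1 + y3 + 4y4 >= 3
    y2 + y3 + 4y4 >= 4
    y1, y2, y3, y4 >= 0

Solving the primal: x* = (4, 4).
  primal value c^T x* = 28.
Solving the dual: y* = (0, 1, 3, 0).
  dual value b^T y* = 28.
Strong duality: c^T x* = b^T y*. Confirmed.

28


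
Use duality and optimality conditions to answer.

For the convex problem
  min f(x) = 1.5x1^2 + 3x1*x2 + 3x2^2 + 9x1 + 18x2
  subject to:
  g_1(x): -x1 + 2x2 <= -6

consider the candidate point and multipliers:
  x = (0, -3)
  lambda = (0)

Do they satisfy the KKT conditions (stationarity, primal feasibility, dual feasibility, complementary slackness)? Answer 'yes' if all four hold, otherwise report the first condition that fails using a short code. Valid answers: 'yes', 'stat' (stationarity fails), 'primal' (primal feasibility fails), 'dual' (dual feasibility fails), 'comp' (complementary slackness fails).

Gradient of f: grad f(x) = Q x + c = (0, 0)
Constraint values g_i(x) = a_i^T x - b_i:
  g_1((0, -3)) = 0
Stationarity residual: grad f(x) + sum_i lambda_i a_i = (0, 0)
  -> stationarity OK
Primal feasibility (all g_i <= 0): OK
Dual feasibility (all lambda_i >= 0): OK
Complementary slackness (lambda_i * g_i(x) = 0 for all i): OK

Verdict: yes, KKT holds.

yes


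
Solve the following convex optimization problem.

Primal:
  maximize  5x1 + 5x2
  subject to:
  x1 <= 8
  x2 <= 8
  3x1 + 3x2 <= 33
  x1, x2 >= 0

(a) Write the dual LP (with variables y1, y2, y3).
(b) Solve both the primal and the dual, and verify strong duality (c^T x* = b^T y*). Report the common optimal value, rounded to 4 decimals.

The standard primal-dual pair for 'max c^T x s.t. A x <= b, x >= 0' is:
  Dual:  min b^T y  s.t.  A^T y >= c,  y >= 0.

So the dual LP is:
  minimize  8y1 + 8y2 + 33y3
  subject to:
    y1 + 3y3 >= 5
    y2 + 3y3 >= 5
    y1, y2, y3 >= 0

Solving the primal: x* = (3, 8).
  primal value c^T x* = 55.
Solving the dual: y* = (0, 0, 1.6667).
  dual value b^T y* = 55.
Strong duality: c^T x* = b^T y*. Confirmed.

55


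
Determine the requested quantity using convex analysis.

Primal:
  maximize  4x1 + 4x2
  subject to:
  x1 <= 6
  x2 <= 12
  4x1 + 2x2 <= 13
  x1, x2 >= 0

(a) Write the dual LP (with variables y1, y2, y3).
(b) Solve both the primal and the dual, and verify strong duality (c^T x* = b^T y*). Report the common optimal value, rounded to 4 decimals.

The standard primal-dual pair for 'max c^T x s.t. A x <= b, x >= 0' is:
  Dual:  min b^T y  s.t.  A^T y >= c,  y >= 0.

So the dual LP is:
  minimize  6y1 + 12y2 + 13y3
  subject to:
    y1 + 4y3 >= 4
    y2 + 2y3 >= 4
    y1, y2, y3 >= 0

Solving the primal: x* = (0, 6.5).
  primal value c^T x* = 26.
Solving the dual: y* = (0, 0, 2).
  dual value b^T y* = 26.
Strong duality: c^T x* = b^T y*. Confirmed.

26


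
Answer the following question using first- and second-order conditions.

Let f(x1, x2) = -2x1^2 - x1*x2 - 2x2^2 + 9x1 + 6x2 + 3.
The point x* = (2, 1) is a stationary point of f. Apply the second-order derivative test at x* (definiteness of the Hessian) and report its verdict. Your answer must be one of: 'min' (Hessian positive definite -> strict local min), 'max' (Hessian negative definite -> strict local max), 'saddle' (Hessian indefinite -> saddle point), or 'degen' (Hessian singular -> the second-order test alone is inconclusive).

Compute the Hessian H = grad^2 f:
  H = [[-4, -1], [-1, -4]]
Verify stationarity: grad f(x*) = H x* + g = (0, 0).
Eigenvalues of H: -5, -3.
Both eigenvalues < 0, so H is negative definite -> x* is a strict local max.

max


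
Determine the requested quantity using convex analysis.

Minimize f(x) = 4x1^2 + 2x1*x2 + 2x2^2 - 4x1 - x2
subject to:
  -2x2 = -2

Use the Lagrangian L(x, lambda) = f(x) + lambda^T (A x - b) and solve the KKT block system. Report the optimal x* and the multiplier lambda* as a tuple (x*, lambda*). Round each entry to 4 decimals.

Form the Lagrangian:
  L(x, lambda) = (1/2) x^T Q x + c^T x + lambda^T (A x - b)
Stationarity (grad_x L = 0): Q x + c + A^T lambda = 0.
Primal feasibility: A x = b.

This gives the KKT block system:
  [ Q   A^T ] [ x     ]   [-c ]
  [ A    0  ] [ lambda ] = [ b ]

Solving the linear system:
  x*      = (0.25, 1)
  lambda* = (1.75)
  f(x*)   = 0.75

x* = (0.25, 1), lambda* = (1.75)


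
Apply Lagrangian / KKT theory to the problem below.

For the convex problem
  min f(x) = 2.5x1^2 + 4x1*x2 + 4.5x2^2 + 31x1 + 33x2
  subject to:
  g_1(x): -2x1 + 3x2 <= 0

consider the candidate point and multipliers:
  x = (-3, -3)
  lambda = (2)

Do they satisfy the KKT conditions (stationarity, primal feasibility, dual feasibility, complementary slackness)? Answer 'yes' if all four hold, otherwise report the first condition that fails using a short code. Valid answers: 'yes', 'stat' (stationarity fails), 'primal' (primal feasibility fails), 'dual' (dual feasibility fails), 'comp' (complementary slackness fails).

Gradient of f: grad f(x) = Q x + c = (4, -6)
Constraint values g_i(x) = a_i^T x - b_i:
  g_1((-3, -3)) = -3
Stationarity residual: grad f(x) + sum_i lambda_i a_i = (0, 0)
  -> stationarity OK
Primal feasibility (all g_i <= 0): OK
Dual feasibility (all lambda_i >= 0): OK
Complementary slackness (lambda_i * g_i(x) = 0 for all i): FAILS

Verdict: the first failing condition is complementary_slackness -> comp.

comp


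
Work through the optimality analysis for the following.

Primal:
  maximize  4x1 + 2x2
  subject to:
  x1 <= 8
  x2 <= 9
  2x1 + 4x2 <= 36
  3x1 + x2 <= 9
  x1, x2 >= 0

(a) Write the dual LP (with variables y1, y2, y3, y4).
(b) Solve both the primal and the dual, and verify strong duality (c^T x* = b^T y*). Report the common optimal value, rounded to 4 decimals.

The standard primal-dual pair for 'max c^T x s.t. A x <= b, x >= 0' is:
  Dual:  min b^T y  s.t.  A^T y >= c,  y >= 0.

So the dual LP is:
  minimize  8y1 + 9y2 + 36y3 + 9y4
  subject to:
    y1 + 2y3 + 3y4 >= 4
    y2 + 4y3 + y4 >= 2
    y1, y2, y3, y4 >= 0

Solving the primal: x* = (0, 9).
  primal value c^T x* = 18.
Solving the dual: y* = (0, 0.6667, 0, 1.3333).
  dual value b^T y* = 18.
Strong duality: c^T x* = b^T y*. Confirmed.

18


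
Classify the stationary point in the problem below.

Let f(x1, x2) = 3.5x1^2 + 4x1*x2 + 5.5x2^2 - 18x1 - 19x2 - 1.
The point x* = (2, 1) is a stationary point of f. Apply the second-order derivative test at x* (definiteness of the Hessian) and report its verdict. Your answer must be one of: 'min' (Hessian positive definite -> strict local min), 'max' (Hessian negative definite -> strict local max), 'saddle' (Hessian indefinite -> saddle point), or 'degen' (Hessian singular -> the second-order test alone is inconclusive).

Compute the Hessian H = grad^2 f:
  H = [[7, 4], [4, 11]]
Verify stationarity: grad f(x*) = H x* + g = (0, 0).
Eigenvalues of H: 4.5279, 13.4721.
Both eigenvalues > 0, so H is positive definite -> x* is a strict local min.

min


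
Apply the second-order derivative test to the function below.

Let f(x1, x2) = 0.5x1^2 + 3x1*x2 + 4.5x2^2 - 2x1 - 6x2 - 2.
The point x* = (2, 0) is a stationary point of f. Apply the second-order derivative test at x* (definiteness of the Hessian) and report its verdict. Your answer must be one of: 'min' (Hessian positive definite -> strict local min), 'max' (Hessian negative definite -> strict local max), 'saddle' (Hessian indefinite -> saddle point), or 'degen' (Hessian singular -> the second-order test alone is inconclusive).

Compute the Hessian H = grad^2 f:
  H = [[1, 3], [3, 9]]
Verify stationarity: grad f(x*) = H x* + g = (0, 0).
Eigenvalues of H: 0, 10.
H has a zero eigenvalue (singular; positive semidefinite but not definite), so H is neither positive definite, negative definite, nor indefinite. The second-order test alone is inconclusive -> degen.
(Indeed, f is constant along the null direction of H through x*, so x* is not a strict local extremum.)

degen


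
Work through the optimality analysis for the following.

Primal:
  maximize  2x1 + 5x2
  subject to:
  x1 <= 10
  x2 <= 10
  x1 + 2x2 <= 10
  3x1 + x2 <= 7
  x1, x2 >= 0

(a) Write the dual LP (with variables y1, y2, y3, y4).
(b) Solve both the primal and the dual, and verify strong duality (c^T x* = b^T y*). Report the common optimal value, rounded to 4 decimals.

The standard primal-dual pair for 'max c^T x s.t. A x <= b, x >= 0' is:
  Dual:  min b^T y  s.t.  A^T y >= c,  y >= 0.

So the dual LP is:
  minimize  10y1 + 10y2 + 10y3 + 7y4
  subject to:
    y1 + y3 + 3y4 >= 2
    y2 + 2y3 + y4 >= 5
    y1, y2, y3, y4 >= 0

Solving the primal: x* = (0, 5).
  primal value c^T x* = 25.
Solving the dual: y* = (0, 0, 2.5, 0).
  dual value b^T y* = 25.
Strong duality: c^T x* = b^T y*. Confirmed.

25


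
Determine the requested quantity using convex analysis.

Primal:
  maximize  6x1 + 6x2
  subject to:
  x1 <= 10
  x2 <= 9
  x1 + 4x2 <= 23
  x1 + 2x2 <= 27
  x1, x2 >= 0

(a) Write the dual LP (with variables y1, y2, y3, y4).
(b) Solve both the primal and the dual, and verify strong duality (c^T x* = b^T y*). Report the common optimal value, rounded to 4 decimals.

The standard primal-dual pair for 'max c^T x s.t. A x <= b, x >= 0' is:
  Dual:  min b^T y  s.t.  A^T y >= c,  y >= 0.

So the dual LP is:
  minimize  10y1 + 9y2 + 23y3 + 27y4
  subject to:
    y1 + y3 + y4 >= 6
    y2 + 4y3 + 2y4 >= 6
    y1, y2, y3, y4 >= 0

Solving the primal: x* = (10, 3.25).
  primal value c^T x* = 79.5.
Solving the dual: y* = (4.5, 0, 1.5, 0).
  dual value b^T y* = 79.5.
Strong duality: c^T x* = b^T y*. Confirmed.

79.5


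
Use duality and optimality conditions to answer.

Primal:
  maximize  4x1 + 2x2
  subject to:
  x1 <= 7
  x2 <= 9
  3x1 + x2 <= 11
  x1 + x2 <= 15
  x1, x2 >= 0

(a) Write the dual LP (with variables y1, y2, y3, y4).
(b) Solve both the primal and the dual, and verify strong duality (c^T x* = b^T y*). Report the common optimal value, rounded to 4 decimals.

The standard primal-dual pair for 'max c^T x s.t. A x <= b, x >= 0' is:
  Dual:  min b^T y  s.t.  A^T y >= c,  y >= 0.

So the dual LP is:
  minimize  7y1 + 9y2 + 11y3 + 15y4
  subject to:
    y1 + 3y3 + y4 >= 4
    y2 + y3 + y4 >= 2
    y1, y2, y3, y4 >= 0

Solving the primal: x* = (0.6667, 9).
  primal value c^T x* = 20.6667.
Solving the dual: y* = (0, 0.6667, 1.3333, 0).
  dual value b^T y* = 20.6667.
Strong duality: c^T x* = b^T y*. Confirmed.

20.6667


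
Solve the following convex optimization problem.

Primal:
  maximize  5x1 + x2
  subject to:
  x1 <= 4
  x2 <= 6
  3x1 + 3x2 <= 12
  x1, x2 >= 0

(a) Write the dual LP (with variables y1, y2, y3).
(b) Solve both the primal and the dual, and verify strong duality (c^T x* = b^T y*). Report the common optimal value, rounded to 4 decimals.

The standard primal-dual pair for 'max c^T x s.t. A x <= b, x >= 0' is:
  Dual:  min b^T y  s.t.  A^T y >= c,  y >= 0.

So the dual LP is:
  minimize  4y1 + 6y2 + 12y3
  subject to:
    y1 + 3y3 >= 5
    y2 + 3y3 >= 1
    y1, y2, y3 >= 0

Solving the primal: x* = (4, 0).
  primal value c^T x* = 20.
Solving the dual: y* = (4, 0, 0.3333).
  dual value b^T y* = 20.
Strong duality: c^T x* = b^T y*. Confirmed.

20
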